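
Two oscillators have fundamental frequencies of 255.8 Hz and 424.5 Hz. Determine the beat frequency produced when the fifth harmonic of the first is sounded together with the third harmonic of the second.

5.5 Hz

Fifth harmonic of the first: 5·255.8 = 1279.0 Hz.
Third harmonic of the second: 3·424.5 = 1273.5 Hz.
f_beat = |1279.0 − 1273.5| = 5.5 Hz.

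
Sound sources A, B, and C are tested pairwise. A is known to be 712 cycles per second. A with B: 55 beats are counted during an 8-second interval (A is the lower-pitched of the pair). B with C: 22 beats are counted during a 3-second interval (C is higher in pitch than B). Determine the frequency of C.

A–B: Beat frequency = 55/8 = 6.875 Hz.
B is above A, so f_B = 712 + 6.875 = 718.875 Hz.
B–C: Beat frequency = 22/3 = 7.3333 Hz.
C is above B, so f_C = 718.875 + 7.3333 = 726.2083 Hz.

726.2083 Hz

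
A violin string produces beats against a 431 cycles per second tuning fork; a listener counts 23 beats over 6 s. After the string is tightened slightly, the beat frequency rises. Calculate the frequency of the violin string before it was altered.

Beat frequency = 23/6 = 3.8333 Hz.
|f − 431| = 3.8333, so the violin string was at either 427.1667 Hz or 434.8333 Hz.
Increasing tension raises a string's frequency; the adjustment raises the violin string's frequency.
The beat rate rose, so the adjustment moved the violin string further from 431 Hz — it was already above the reference.

434.8333 Hz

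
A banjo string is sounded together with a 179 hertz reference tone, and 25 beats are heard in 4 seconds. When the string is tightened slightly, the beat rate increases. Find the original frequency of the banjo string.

185.25 Hz

Beat frequency = 25/4 = 6.25 Hz.
|f − 179| = 6.25, so the banjo string was at either 172.75 Hz or 185.25 Hz.
Increasing tension raises a string's frequency; the adjustment raises the banjo string's frequency.
The beat rate rose, so the adjustment moved the banjo string further from 179 Hz — it was already above the reference.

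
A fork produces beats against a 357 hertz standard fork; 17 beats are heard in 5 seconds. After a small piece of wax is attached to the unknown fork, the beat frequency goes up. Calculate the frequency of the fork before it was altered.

353.6 Hz

Beat frequency = 17/5 = 3.4 Hz.
|f − 357| = 3.4, so the fork was at either 353.6 Hz or 360.4 Hz.
Loading a fork with wax lowers its frequency; the adjustment lowers the fork's frequency.
The beat rate rose, so the adjustment moved the fork further from 357 Hz — it was already below the reference.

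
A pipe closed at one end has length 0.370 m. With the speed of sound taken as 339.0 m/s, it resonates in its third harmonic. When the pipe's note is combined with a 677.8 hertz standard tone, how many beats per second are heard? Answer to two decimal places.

Closed pipe (odd harmonics): f_n = n·v/(4L) = 3·339.0/(4·0.370) = 687.1622 Hz.
f_beat = |687.1622 − 677.8| = 9.36 Hz.

9.36 Hz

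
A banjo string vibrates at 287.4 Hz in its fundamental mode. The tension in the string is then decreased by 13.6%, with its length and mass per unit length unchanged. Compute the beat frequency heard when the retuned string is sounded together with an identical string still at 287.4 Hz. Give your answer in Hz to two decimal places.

For a string, f ∝ √T, so the new frequency is 287.4·√0.864 = 267.1429 Hz.
f_beat = |267.1429 − 287.4| = 20.26 Hz.

20.26 Hz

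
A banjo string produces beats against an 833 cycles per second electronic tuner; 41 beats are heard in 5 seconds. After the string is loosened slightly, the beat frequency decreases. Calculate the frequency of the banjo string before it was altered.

841.2 Hz

Beat frequency = 41/5 = 8.2 Hz.
|f − 833| = 8.2, so the banjo string was at either 824.8 Hz or 841.2 Hz.
Reducing tension lowers a string's frequency; the adjustment lowers the banjo string's frequency.
The beat rate fell, so the adjustment moved the banjo string toward 833 Hz — it must have started above the reference.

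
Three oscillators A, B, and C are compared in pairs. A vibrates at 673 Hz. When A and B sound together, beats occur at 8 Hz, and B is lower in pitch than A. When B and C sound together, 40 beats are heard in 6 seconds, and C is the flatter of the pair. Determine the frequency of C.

658.3333 Hz

B is below A, so f_B = 673 − 8 = 665 Hz.
B–C: Beat frequency = 40/6 = 6.6667 Hz.
C is below B, so f_C = 665 − 6.6667 = 658.3333 Hz.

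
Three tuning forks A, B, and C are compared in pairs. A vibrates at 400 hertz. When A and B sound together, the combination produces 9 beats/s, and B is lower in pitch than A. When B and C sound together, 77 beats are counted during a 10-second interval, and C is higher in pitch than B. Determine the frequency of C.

398.7 Hz

B is below A, so f_B = 400 − 9 = 391 Hz.
B–C: Beat frequency = 77/10 = 7.7 Hz.
C is above B, so f_C = 391 + 7.7 = 398.7 Hz.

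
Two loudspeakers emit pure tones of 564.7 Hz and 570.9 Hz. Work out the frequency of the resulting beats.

f_beat = |f₁ − f₂|.
|564.7 − 570.9| = 6.2 Hz.

6.2 Hz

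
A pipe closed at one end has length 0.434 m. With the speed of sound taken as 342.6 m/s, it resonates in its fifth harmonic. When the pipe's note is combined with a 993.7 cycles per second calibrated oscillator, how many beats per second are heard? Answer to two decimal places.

6.95 Hz

Closed pipe (odd harmonics): f_n = n·v/(4L) = 5·342.6/(4·0.434) = 986.7512 Hz.
f_beat = |986.7512 − 993.7| = 6.95 Hz.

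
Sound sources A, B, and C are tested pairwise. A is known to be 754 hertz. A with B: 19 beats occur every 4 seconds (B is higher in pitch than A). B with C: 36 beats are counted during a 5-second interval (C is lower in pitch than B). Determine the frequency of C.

A–B: Beat frequency = 19/4 = 4.75 Hz.
B is above A, so f_B = 754 + 4.75 = 758.75 Hz.
B–C: Beat frequency = 36/5 = 7.2 Hz.
C is below B, so f_C = 758.75 − 7.2 = 751.55 Hz.

751.55 Hz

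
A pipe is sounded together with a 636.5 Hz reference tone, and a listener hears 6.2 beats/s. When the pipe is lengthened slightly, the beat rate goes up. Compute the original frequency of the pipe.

630.3 Hz

|f − 636.5| = 6.2, so the pipe was at either 630.3 Hz or 642.7 Hz.
A longer pipe has a lower fundamental; the adjustment lowers the pipe's frequency.
The beat rate rose, so the adjustment moved the pipe further from 636.5 Hz — it was already below the reference.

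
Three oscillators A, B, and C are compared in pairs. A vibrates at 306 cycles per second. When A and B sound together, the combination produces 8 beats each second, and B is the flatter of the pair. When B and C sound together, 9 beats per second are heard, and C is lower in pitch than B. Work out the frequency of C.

B is below A, so f_B = 306 − 8 = 298 Hz.
C is below B, so f_C = 298 − 9 = 289 Hz.

289 Hz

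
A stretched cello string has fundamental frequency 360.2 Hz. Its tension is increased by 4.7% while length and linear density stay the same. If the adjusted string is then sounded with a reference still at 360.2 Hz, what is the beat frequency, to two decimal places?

For a string, f ∝ √T, so the new frequency is 360.2·√1.047 = 368.5675 Hz.
f_beat = |368.5675 − 360.2| = 8.37 Hz.

8.37 Hz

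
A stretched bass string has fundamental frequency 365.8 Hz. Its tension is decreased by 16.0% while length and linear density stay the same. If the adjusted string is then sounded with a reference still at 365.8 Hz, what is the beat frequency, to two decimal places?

30.54 Hz

For a string, f ∝ √T, so the new frequency is 365.8·√0.840 = 335.2612 Hz.
f_beat = |335.2612 − 365.8| = 30.54 Hz.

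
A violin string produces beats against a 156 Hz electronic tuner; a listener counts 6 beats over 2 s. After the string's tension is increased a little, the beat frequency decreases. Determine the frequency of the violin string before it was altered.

153 Hz

Beat frequency = 6/2 = 3 Hz.
|f − 156| = 3, so the violin string was at either 153 Hz or 159 Hz.
Higher tension means higher frequency; the adjustment raises the violin string's frequency.
The beat rate fell, so the adjustment moved the violin string toward 156 Hz — it must have started below the reference.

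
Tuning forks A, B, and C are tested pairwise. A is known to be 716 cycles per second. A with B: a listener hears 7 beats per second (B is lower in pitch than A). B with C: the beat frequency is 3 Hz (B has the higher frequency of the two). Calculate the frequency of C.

706 Hz

B is below A, so f_B = 716 − 7 = 709 Hz.
C is below B, so f_C = 709 − 3 = 706 Hz.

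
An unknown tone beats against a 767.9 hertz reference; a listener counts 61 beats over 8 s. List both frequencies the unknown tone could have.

760.275 Hz or 775.525 Hz

Beat frequency = 61/8 = 7.625 Hz.
|f − 767.9| = 7.625, so f = 767.9 ± 7.625.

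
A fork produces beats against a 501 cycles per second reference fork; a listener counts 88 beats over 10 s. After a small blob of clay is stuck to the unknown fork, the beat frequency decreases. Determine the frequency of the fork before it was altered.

509.8 Hz

Beat frequency = 88/10 = 8.8 Hz.
|f − 501| = 8.8, so the fork was at either 492.2 Hz or 509.8 Hz.
Adding mass to a fork lowers its frequency; the adjustment lowers the fork's frequency.
The beat rate fell, so the adjustment moved the fork toward 501 Hz — it must have started above the reference.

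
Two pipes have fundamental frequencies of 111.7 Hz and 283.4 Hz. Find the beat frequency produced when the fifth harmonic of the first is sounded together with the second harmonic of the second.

Fifth harmonic of the first: 5·111.7 = 558.5 Hz.
Second harmonic of the second: 2·283.4 = 566.8 Hz.
f_beat = |558.5 − 566.8| = 8.3 Hz.

8.3 Hz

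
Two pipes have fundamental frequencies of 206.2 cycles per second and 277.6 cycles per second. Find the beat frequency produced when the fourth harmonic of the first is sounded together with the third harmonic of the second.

Fourth harmonic of the first: 4·206.2 = 824.8 Hz.
Third harmonic of the second: 3·277.6 = 832.8 Hz.
f_beat = |824.8 − 832.8| = 8.0 Hz.

8.0 Hz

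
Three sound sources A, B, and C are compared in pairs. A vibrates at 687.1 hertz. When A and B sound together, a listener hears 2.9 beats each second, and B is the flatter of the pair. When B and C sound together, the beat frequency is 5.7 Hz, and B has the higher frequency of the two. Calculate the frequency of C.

678.5 Hz

B is below A, so f_B = 687.1 − 2.9 = 684.2 Hz.
C is below B, so f_C = 684.2 − 5.7 = 678.5 Hz.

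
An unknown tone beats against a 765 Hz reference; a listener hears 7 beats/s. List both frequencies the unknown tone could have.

758 Hz or 772 Hz

|f − 765| = 7, so f = 765 ± 7.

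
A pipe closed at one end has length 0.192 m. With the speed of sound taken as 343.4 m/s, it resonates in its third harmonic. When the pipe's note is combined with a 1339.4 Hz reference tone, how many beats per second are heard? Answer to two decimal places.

2.01 Hz

Closed pipe (odd harmonics): f_n = n·v/(4L) = 3·343.4/(4·0.192) = 1341.4062 Hz.
f_beat = |1341.4062 − 1339.4| = 2.01 Hz.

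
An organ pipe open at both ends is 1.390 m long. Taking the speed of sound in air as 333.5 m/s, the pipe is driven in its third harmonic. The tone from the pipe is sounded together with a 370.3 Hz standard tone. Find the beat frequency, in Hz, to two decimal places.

10.41 Hz

Open pipe: f_n = n·v/(2L) = 3·333.5/(2·1.390) = 359.8921 Hz.
f_beat = |359.8921 − 370.3| = 10.41 Hz.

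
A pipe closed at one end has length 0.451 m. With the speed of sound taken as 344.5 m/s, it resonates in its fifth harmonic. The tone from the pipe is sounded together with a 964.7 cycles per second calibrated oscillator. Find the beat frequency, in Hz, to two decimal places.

Closed pipe (odd harmonics): f_n = n·v/(4L) = 5·344.5/(4·0.451) = 954.8226 Hz.
f_beat = |954.8226 − 964.7| = 9.88 Hz.

9.88 Hz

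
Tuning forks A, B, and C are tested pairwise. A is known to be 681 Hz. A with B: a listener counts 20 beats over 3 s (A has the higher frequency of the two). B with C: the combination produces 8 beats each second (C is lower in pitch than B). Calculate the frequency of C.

A–B: Beat frequency = 20/3 = 6.6667 Hz.
B is below A, so f_B = 681 − 6.6667 = 674.3333 Hz.
C is below B, so f_C = 674.3333 − 8 = 666.3333 Hz.

666.3333 Hz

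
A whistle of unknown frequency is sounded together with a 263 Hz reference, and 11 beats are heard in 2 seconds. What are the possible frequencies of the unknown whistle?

Beat frequency = 11/2 = 5.5 Hz.
|f − 263| = 5.5, so f = 263 ± 5.5.

257.5 Hz or 268.5 Hz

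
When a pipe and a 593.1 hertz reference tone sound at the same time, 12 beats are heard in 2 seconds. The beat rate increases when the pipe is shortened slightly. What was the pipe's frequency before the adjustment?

Beat frequency = 12/2 = 6 Hz.
|f − 593.1| = 6, so the pipe was at either 587.1 Hz or 599.1 Hz.
A shorter pipe has a higher fundamental; the adjustment raises the pipe's frequency.
The beat rate rose, so the adjustment moved the pipe further from 593.1 Hz — it was already above the reference.

599.1 Hz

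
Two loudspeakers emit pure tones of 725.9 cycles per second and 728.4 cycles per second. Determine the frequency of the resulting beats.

2.5 Hz

f_beat = |f₁ − f₂|.
|725.9 − 728.4| = 2.5 Hz.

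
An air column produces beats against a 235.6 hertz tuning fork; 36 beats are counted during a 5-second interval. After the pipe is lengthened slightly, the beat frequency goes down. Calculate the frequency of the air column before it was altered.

Beat frequency = 36/5 = 7.2 Hz.
|f − 235.6| = 7.2, so the air column was at either 228.4 Hz or 242.8 Hz.
A longer pipe has a lower fundamental; the adjustment lowers the air column's frequency.
The beat rate fell, so the adjustment moved the air column toward 235.6 Hz — it must have started above the reference.

242.8 Hz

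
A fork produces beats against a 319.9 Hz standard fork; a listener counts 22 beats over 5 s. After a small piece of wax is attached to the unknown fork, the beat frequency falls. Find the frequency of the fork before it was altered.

Beat frequency = 22/5 = 4.4 Hz.
|f − 319.9| = 4.4, so the fork was at either 315.5 Hz or 324.3 Hz.
Loading a fork with wax lowers its frequency; the adjustment lowers the fork's frequency.
The beat rate fell, so the adjustment moved the fork toward 319.9 Hz — it must have started above the reference.

324.3 Hz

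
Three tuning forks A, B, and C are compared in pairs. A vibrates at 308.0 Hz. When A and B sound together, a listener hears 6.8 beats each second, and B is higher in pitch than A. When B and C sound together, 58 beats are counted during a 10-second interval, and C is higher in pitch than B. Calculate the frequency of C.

B is above A, so f_B = 308.0 + 6.8 = 314.8 Hz.
B–C: Beat frequency = 58/10 = 5.8 Hz.
C is above B, so f_C = 314.8 + 5.8 = 320.6 Hz.

320.6 Hz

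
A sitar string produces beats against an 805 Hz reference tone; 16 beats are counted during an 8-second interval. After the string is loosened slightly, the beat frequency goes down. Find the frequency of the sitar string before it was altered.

Beat frequency = 16/8 = 2 Hz.
|f − 805| = 2, so the sitar string was at either 803 Hz or 807 Hz.
Reducing tension lowers a string's frequency; the adjustment lowers the sitar string's frequency.
The beat rate fell, so the adjustment moved the sitar string toward 805 Hz — it must have started above the reference.

807 Hz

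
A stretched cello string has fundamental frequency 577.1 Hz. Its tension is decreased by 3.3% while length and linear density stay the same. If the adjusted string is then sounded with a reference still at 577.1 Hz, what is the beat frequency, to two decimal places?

For a string, f ∝ √T, so the new frequency is 577.1·√0.967 = 567.4980 Hz.
f_beat = |567.4980 − 577.1| = 9.60 Hz.

9.60 Hz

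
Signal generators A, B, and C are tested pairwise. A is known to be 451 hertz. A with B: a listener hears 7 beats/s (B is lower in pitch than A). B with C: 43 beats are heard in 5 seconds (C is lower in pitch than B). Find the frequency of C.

B is below A, so f_B = 451 − 7 = 444 Hz.
B–C: Beat frequency = 43/5 = 8.6 Hz.
C is below B, so f_C = 444 − 8.6 = 435.4 Hz.

435.4 Hz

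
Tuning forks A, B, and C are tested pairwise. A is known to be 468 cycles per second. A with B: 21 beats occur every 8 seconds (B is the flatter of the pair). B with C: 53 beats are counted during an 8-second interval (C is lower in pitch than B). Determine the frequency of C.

A–B: Beat frequency = 21/8 = 2.625 Hz.
B is below A, so f_B = 468 − 2.625 = 465.375 Hz.
B–C: Beat frequency = 53/8 = 6.625 Hz.
C is below B, so f_C = 465.375 − 6.625 = 458.75 Hz.

458.75 Hz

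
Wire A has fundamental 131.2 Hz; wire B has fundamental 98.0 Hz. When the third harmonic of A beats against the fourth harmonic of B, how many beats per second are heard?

1.6 Hz

Third harmonic of the first: 3·131.2 = 393.6 Hz.
Fourth harmonic of the second: 4·98.0 = 392.0 Hz.
f_beat = |393.6 − 392.0| = 1.6 Hz.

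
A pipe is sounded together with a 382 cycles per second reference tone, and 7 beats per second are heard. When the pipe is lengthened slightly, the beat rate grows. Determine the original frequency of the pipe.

375 Hz

|f − 382| = 7, so the pipe was at either 375 Hz or 389 Hz.
A longer pipe has a lower fundamental; the adjustment lowers the pipe's frequency.
The beat rate rose, so the adjustment moved the pipe further from 382 Hz — it was already below the reference.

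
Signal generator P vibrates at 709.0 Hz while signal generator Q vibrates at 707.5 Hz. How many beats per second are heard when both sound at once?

1.5 Hz

The beat frequency equals the magnitude of the frequency difference.
|709.0 − 707.5| = 1.5 Hz.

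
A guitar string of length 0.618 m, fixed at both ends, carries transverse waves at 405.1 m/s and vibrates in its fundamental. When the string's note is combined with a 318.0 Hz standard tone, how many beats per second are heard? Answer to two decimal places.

For a string fixed at both ends, f_n = n·v/(2L) = 1·405.1/(2·0.618) = 327.7508 Hz.
f_beat = |327.7508 − 318.0| = 9.75 Hz.

9.75 Hz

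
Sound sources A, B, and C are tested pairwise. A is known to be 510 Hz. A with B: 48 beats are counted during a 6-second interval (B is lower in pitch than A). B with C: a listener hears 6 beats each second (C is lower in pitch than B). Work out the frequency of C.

A–B: Beat frequency = 48/6 = 8 Hz.
B is below A, so f_B = 510 − 8 = 502 Hz.
C is below B, so f_C = 502 − 6 = 496 Hz.

496 Hz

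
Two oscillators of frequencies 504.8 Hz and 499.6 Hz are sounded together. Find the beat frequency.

5.2 Hz

f_beat = |f₁ − f₂|.
|504.8 − 499.6| = 5.2 Hz.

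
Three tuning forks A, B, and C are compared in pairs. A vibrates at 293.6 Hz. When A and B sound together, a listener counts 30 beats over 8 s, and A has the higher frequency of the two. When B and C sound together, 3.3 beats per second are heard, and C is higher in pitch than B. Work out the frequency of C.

293.15 Hz

A–B: Beat frequency = 30/8 = 3.75 Hz.
B is below A, so f_B = 293.6 − 3.75 = 289.85 Hz.
C is above B, so f_C = 289.85 + 3.3 = 293.15 Hz.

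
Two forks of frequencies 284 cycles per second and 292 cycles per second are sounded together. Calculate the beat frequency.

8 Hz

Beats arise from superposition of two nearby frequencies; the beat rate is |f₁ − f₂|.
|284 − 292| = 8 Hz.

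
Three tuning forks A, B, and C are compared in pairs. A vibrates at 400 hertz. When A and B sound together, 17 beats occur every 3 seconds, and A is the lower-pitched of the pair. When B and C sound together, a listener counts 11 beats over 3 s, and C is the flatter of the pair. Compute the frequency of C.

A–B: Beat frequency = 17/3 = 5.6667 Hz.
B is above A, so f_B = 400 + 5.6667 = 405.6667 Hz.
B–C: Beat frequency = 11/3 = 3.6667 Hz.
C is below B, so f_C = 405.6667 − 3.6667 = 402 Hz.

402 Hz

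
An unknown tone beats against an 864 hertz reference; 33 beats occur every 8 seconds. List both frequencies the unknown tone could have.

859.875 Hz or 868.125 Hz

Beat frequency = 33/8 = 4.125 Hz.
|f − 864| = 4.125, so f = 864 ± 4.125.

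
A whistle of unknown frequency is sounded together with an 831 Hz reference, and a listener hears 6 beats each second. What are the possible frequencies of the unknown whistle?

|f − 831| = 6, so f = 831 ± 6.

825 Hz or 837 Hz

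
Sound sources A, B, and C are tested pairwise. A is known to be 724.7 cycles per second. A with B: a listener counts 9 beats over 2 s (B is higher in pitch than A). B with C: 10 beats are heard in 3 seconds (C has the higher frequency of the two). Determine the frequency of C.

732.5333 Hz

A–B: Beat frequency = 9/2 = 4.5 Hz.
B is above A, so f_B = 724.7 + 4.5 = 729.2 Hz.
B–C: Beat frequency = 10/3 = 3.3333 Hz.
C is above B, so f_C = 729.2 + 3.3333 = 732.5333 Hz.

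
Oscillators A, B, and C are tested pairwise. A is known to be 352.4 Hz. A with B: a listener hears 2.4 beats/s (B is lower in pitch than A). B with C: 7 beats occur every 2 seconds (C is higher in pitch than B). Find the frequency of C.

353.5 Hz

B is below A, so f_B = 352.4 − 2.4 = 350 Hz.
B–C: Beat frequency = 7/2 = 3.5 Hz.
C is above B, so f_C = 350 + 3.5 = 353.5 Hz.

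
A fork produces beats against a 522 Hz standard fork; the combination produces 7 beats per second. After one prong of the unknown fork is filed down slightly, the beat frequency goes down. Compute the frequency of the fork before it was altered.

515 Hz

|f − 522| = 7, so the fork was at either 515 Hz or 529 Hz.
Filing a prong removes mass and raises the fork's frequency; the adjustment raises the fork's frequency.
The beat rate fell, so the adjustment moved the fork toward 522 Hz — it must have started below the reference.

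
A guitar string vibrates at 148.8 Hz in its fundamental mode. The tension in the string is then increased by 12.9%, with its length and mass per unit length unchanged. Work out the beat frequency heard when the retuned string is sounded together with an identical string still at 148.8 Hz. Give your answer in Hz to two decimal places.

9.31 Hz

For a string, f ∝ √T, so the new frequency is 148.8·√1.129 = 158.1066 Hz.
f_beat = |158.1066 − 148.8| = 9.31 Hz.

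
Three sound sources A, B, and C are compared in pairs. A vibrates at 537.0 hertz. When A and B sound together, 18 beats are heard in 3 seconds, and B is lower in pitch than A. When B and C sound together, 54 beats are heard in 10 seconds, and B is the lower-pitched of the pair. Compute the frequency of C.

536.4 Hz

A–B: Beat frequency = 18/3 = 6 Hz.
B is below A, so f_B = 537.0 − 6 = 531 Hz.
B–C: Beat frequency = 54/10 = 5.4 Hz.
C is above B, so f_C = 531 + 5.4 = 536.4 Hz.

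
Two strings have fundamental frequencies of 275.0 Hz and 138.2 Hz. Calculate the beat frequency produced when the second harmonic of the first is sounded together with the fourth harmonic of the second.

Second harmonic of the first: 2·275.0 = 550.0 Hz.
Fourth harmonic of the second: 4·138.2 = 552.8 Hz.
f_beat = |550.0 − 552.8| = 2.8 Hz.

2.8 Hz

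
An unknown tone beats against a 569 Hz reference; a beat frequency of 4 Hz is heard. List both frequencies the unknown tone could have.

|f − 569| = 4, so f = 569 ± 4.

565 Hz or 573 Hz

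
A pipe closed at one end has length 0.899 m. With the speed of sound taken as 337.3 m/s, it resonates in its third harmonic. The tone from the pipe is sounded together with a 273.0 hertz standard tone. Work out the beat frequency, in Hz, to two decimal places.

8.40 Hz

Closed pipe (odd harmonics): f_n = n·v/(4L) = 3·337.3/(4·0.899) = 281.3960 Hz.
f_beat = |281.3960 − 273.0| = 8.40 Hz.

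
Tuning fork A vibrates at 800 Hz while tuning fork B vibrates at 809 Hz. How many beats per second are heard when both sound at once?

9 Hz

f_beat = |f₁ − f₂|.
|800 − 809| = 9 Hz.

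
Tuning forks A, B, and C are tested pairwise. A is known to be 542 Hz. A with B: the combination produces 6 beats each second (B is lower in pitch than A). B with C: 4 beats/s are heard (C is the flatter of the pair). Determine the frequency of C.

532 Hz

B is below A, so f_B = 542 − 6 = 536 Hz.
C is below B, so f_C = 536 − 4 = 532 Hz.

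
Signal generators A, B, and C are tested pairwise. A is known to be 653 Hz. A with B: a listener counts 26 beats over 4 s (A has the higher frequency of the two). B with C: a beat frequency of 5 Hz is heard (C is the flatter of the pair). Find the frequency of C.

A–B: Beat frequency = 26/4 = 6.5 Hz.
B is below A, so f_B = 653 − 6.5 = 646.5 Hz.
C is below B, so f_C = 646.5 − 5 = 641.5 Hz.

641.5 Hz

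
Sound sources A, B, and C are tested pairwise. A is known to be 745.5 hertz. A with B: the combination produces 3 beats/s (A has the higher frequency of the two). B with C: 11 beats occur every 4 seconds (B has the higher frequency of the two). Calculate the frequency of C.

B is below A, so f_B = 745.5 − 3 = 742.5 Hz.
B–C: Beat frequency = 11/4 = 2.75 Hz.
C is below B, so f_C = 742.5 − 2.75 = 739.75 Hz.

739.75 Hz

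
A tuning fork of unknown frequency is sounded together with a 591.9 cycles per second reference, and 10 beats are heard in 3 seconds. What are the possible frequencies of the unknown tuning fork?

Beat frequency = 10/3 = 3.3333 Hz.
|f − 591.9| = 3.3333, so f = 591.9 ± 3.3333.

588.5667 Hz or 595.2333 Hz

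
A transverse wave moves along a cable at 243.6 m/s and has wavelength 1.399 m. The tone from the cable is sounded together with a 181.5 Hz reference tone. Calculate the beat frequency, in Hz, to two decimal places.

7.38 Hz

Source frequency f = v/λ = 243.6/1.399 = 174.1244 Hz.
f_beat = |174.1244 − 181.5| = 7.38 Hz.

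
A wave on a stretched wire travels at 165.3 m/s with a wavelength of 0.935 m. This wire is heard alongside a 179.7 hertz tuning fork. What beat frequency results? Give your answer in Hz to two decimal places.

Source frequency f = v/λ = 165.3/0.935 = 176.7914 Hz.
f_beat = |176.7914 − 179.7| = 2.91 Hz.

2.91 Hz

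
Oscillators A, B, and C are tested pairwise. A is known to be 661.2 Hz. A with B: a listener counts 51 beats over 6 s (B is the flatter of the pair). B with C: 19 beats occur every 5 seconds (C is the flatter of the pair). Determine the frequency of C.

648.9 Hz

A–B: Beat frequency = 51/6 = 8.5 Hz.
B is below A, so f_B = 661.2 − 8.5 = 652.7 Hz.
B–C: Beat frequency = 19/5 = 3.8 Hz.
C is below B, so f_C = 652.7 − 3.8 = 648.9 Hz.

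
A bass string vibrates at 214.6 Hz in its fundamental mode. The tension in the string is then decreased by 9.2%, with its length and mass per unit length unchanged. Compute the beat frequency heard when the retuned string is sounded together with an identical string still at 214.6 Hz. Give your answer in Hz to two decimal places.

10.11 Hz

For a string, f ∝ √T, so the new frequency is 214.6·√0.908 = 204.4903 Hz.
f_beat = |204.4903 − 214.6| = 10.11 Hz.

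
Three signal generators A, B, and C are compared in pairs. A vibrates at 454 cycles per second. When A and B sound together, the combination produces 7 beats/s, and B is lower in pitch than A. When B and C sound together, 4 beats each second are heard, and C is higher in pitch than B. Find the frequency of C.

451 Hz

B is below A, so f_B = 454 − 7 = 447 Hz.
C is above B, so f_C = 447 + 4 = 451 Hz.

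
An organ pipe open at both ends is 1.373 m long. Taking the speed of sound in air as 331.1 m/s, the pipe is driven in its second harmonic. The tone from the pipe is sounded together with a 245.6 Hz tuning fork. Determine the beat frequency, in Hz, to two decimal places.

Open pipe: f_n = n·v/(2L) = 2·331.1/(2·1.373) = 241.1508 Hz.
f_beat = |241.1508 − 245.6| = 4.45 Hz.

4.45 Hz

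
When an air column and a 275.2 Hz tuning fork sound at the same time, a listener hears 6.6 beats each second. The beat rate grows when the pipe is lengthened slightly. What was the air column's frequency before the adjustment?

268.6 Hz

|f − 275.2| = 6.6, so the air column was at either 268.6 Hz or 281.8 Hz.
A longer pipe has a lower fundamental; the adjustment lowers the air column's frequency.
The beat rate rose, so the adjustment moved the air column further from 275.2 Hz — it was already below the reference.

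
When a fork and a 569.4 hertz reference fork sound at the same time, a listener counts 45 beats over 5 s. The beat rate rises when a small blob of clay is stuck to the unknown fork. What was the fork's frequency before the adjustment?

560.4 Hz

Beat frequency = 45/5 = 9 Hz.
|f − 569.4| = 9, so the fork was at either 560.4 Hz or 578.4 Hz.
Adding mass to a fork lowers its frequency; the adjustment lowers the fork's frequency.
The beat rate rose, so the adjustment moved the fork further from 569.4 Hz — it was already below the reference.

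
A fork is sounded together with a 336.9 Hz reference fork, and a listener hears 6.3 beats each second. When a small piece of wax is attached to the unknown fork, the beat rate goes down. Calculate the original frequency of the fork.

|f − 336.9| = 6.3, so the fork was at either 330.6 Hz or 343.2 Hz.
Loading a fork with wax lowers its frequency; the adjustment lowers the fork's frequency.
The beat rate fell, so the adjustment moved the fork toward 336.9 Hz — it must have started above the reference.

343.2 Hz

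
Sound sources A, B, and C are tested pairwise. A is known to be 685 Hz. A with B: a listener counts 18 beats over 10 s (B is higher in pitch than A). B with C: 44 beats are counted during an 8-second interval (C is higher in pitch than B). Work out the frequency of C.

A–B: Beat frequency = 18/10 = 1.8 Hz.
B is above A, so f_B = 685 + 1.8 = 686.8 Hz.
B–C: Beat frequency = 44/8 = 5.5 Hz.
C is above B, so f_C = 686.8 + 5.5 = 692.3 Hz.

692.3 Hz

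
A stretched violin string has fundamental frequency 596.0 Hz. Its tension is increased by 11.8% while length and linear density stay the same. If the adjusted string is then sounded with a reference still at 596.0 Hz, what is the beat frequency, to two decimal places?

34.18 Hz

For a string, f ∝ √T, so the new frequency is 596.0·√1.118 = 630.1837 Hz.
f_beat = |630.1837 − 596.0| = 34.18 Hz.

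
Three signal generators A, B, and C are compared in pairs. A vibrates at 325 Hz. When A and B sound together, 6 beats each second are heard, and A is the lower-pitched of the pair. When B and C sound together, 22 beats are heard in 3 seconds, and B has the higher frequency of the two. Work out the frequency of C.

323.6667 Hz

B is above A, so f_B = 325 + 6 = 331 Hz.
B–C: Beat frequency = 22/3 = 7.3333 Hz.
C is below B, so f_C = 331 − 7.3333 = 323.6667 Hz.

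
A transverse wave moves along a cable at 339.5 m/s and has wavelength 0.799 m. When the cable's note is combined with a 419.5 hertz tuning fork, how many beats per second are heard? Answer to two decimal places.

5.41 Hz

Source frequency f = v/λ = 339.5/0.799 = 424.9061 Hz.
f_beat = |424.9061 − 419.5| = 5.41 Hz.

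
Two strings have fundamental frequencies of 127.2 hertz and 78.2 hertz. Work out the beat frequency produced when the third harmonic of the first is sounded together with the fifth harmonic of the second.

Third harmonic of the first: 3·127.2 = 381.6 Hz.
Fifth harmonic of the second: 5·78.2 = 391.0 Hz.
f_beat = |381.6 − 391.0| = 9.4 Hz.

9.4 Hz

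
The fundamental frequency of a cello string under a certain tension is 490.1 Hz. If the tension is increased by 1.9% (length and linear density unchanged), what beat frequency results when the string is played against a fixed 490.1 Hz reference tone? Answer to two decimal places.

For a string, f ∝ √T, so the new frequency is 490.1·√1.019 = 494.7340 Hz.
f_beat = |494.7340 − 490.1| = 4.63 Hz.

4.63 Hz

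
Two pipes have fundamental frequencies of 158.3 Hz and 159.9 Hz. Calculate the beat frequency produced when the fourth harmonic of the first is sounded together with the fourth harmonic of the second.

Fourth harmonic of the first: 4·158.3 = 633.2 Hz.
Fourth harmonic of the second: 4·159.9 = 639.6 Hz.
f_beat = |633.2 − 639.6| = 6.4 Hz.

6.4 Hz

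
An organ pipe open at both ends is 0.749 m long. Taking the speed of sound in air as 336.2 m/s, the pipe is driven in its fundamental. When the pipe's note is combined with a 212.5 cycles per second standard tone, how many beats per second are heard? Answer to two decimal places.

Open pipe: f_n = n·v/(2L) = 1·336.2/(2·0.749) = 224.4326 Hz.
f_beat = |224.4326 − 212.5| = 11.93 Hz.

11.93 Hz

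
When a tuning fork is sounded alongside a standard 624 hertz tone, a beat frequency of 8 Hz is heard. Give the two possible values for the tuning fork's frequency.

616 Hz or 632 Hz

|f − 624| = 8, so f = 624 ± 8.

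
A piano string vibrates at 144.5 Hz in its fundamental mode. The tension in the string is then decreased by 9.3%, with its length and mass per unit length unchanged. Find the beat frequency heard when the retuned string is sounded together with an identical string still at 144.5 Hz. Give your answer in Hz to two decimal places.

For a string, f ∝ √T, so the new frequency is 144.5·√0.907 = 137.6168 Hz.
f_beat = |137.6168 − 144.5| = 6.88 Hz.

6.88 Hz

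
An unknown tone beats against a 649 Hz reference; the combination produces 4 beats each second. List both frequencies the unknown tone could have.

645 Hz or 653 Hz

|f − 649| = 4, so f = 649 ± 4.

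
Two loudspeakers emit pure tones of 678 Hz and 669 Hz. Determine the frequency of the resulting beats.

9 Hz

Beats arise from superposition of two nearby frequencies; the beat rate is |f₁ − f₂|.
|678 − 669| = 9 Hz.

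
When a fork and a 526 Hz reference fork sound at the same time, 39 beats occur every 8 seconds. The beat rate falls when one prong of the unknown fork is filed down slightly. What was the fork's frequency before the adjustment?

Beat frequency = 39/8 = 4.875 Hz.
|f − 526| = 4.875, so the fork was at either 521.125 Hz or 530.875 Hz.
Filing a prong removes mass and raises the fork's frequency; the adjustment raises the fork's frequency.
The beat rate fell, so the adjustment moved the fork toward 526 Hz — it must have started below the reference.

521.125 Hz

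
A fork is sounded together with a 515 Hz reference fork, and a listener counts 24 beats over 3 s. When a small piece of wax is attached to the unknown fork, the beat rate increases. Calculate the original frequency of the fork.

Beat frequency = 24/3 = 8 Hz.
|f − 515| = 8, so the fork was at either 507 Hz or 523 Hz.
Loading a fork with wax lowers its frequency; the adjustment lowers the fork's frequency.
The beat rate rose, so the adjustment moved the fork further from 515 Hz — it was already below the reference.

507 Hz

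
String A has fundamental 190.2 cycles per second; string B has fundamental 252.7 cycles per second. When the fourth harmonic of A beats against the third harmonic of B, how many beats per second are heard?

Fourth harmonic of the first: 4·190.2 = 760.8 Hz.
Third harmonic of the second: 3·252.7 = 758.1 Hz.
f_beat = |760.8 − 758.1| = 2.7 Hz.

2.7 Hz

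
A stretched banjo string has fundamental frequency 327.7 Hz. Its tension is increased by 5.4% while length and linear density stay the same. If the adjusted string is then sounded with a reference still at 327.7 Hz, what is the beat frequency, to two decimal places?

8.73 Hz

For a string, f ∝ √T, so the new frequency is 327.7·√1.054 = 336.4316 Hz.
f_beat = |336.4316 − 327.7| = 8.73 Hz.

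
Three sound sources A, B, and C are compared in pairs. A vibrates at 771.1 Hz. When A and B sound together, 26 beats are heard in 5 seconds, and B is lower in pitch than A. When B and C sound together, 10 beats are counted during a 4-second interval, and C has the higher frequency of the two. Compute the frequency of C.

A–B: Beat frequency = 26/5 = 5.2 Hz.
B is below A, so f_B = 771.1 − 5.2 = 765.9 Hz.
B–C: Beat frequency = 10/4 = 2.5 Hz.
C is above B, so f_C = 765.9 + 2.5 = 768.4 Hz.

768.4 Hz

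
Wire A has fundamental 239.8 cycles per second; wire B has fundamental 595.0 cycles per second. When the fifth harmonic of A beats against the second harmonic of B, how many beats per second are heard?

Fifth harmonic of the first: 5·239.8 = 1199.0 Hz.
Second harmonic of the second: 2·595.0 = 1190.0 Hz.
f_beat = |1199.0 − 1190.0| = 9.0 Hz.

9.0 Hz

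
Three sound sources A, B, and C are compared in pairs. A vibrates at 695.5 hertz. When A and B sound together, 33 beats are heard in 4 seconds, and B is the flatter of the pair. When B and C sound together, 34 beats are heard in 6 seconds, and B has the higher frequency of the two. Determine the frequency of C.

681.5833 Hz

A–B: Beat frequency = 33/4 = 8.25 Hz.
B is below A, so f_B = 695.5 − 8.25 = 687.25 Hz.
B–C: Beat frequency = 34/6 = 5.6667 Hz.
C is below B, so f_C = 687.25 − 5.6667 = 681.5833 Hz.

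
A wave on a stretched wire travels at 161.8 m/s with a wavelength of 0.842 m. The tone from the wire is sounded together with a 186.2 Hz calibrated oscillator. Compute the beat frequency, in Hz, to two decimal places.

Source frequency f = v/λ = 161.8/0.842 = 192.1615 Hz.
f_beat = |192.1615 − 186.2| = 5.96 Hz.

5.96 Hz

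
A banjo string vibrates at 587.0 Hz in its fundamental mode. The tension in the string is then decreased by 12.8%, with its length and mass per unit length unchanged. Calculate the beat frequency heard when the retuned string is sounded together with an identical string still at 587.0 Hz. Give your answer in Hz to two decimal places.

For a string, f ∝ √T, so the new frequency is 587.0·√0.872 = 548.1461 Hz.
f_beat = |548.1461 − 587.0| = 38.85 Hz.

38.85 Hz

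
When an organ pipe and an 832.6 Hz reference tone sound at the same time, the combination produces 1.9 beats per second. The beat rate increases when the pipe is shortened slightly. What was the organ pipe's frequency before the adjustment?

834.5 Hz

|f − 832.6| = 1.9, so the organ pipe was at either 830.7 Hz or 834.5 Hz.
A shorter pipe has a higher fundamental; the adjustment raises the organ pipe's frequency.
The beat rate rose, so the adjustment moved the organ pipe further from 832.6 Hz — it was already above the reference.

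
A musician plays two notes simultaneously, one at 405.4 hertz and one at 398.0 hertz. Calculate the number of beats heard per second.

Beats arise from superposition of two nearby frequencies; the beat rate is |f₁ − f₂|.
|405.4 − 398.0| = 7.4 Hz.

7.4 Hz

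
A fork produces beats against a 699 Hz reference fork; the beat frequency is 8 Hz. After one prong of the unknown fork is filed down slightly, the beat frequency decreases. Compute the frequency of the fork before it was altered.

691 Hz

|f − 699| = 8, so the fork was at either 691 Hz or 707 Hz.
Filing a prong removes mass and raises the fork's frequency; the adjustment raises the fork's frequency.
The beat rate fell, so the adjustment moved the fork toward 699 Hz — it must have started below the reference.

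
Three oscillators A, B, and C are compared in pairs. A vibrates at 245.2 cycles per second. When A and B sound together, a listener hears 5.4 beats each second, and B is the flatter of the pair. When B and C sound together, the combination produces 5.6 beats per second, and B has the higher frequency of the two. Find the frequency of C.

B is below A, so f_B = 245.2 − 5.4 = 239.8 Hz.
C is below B, so f_C = 239.8 − 5.6 = 234.2 Hz.

234.2 Hz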